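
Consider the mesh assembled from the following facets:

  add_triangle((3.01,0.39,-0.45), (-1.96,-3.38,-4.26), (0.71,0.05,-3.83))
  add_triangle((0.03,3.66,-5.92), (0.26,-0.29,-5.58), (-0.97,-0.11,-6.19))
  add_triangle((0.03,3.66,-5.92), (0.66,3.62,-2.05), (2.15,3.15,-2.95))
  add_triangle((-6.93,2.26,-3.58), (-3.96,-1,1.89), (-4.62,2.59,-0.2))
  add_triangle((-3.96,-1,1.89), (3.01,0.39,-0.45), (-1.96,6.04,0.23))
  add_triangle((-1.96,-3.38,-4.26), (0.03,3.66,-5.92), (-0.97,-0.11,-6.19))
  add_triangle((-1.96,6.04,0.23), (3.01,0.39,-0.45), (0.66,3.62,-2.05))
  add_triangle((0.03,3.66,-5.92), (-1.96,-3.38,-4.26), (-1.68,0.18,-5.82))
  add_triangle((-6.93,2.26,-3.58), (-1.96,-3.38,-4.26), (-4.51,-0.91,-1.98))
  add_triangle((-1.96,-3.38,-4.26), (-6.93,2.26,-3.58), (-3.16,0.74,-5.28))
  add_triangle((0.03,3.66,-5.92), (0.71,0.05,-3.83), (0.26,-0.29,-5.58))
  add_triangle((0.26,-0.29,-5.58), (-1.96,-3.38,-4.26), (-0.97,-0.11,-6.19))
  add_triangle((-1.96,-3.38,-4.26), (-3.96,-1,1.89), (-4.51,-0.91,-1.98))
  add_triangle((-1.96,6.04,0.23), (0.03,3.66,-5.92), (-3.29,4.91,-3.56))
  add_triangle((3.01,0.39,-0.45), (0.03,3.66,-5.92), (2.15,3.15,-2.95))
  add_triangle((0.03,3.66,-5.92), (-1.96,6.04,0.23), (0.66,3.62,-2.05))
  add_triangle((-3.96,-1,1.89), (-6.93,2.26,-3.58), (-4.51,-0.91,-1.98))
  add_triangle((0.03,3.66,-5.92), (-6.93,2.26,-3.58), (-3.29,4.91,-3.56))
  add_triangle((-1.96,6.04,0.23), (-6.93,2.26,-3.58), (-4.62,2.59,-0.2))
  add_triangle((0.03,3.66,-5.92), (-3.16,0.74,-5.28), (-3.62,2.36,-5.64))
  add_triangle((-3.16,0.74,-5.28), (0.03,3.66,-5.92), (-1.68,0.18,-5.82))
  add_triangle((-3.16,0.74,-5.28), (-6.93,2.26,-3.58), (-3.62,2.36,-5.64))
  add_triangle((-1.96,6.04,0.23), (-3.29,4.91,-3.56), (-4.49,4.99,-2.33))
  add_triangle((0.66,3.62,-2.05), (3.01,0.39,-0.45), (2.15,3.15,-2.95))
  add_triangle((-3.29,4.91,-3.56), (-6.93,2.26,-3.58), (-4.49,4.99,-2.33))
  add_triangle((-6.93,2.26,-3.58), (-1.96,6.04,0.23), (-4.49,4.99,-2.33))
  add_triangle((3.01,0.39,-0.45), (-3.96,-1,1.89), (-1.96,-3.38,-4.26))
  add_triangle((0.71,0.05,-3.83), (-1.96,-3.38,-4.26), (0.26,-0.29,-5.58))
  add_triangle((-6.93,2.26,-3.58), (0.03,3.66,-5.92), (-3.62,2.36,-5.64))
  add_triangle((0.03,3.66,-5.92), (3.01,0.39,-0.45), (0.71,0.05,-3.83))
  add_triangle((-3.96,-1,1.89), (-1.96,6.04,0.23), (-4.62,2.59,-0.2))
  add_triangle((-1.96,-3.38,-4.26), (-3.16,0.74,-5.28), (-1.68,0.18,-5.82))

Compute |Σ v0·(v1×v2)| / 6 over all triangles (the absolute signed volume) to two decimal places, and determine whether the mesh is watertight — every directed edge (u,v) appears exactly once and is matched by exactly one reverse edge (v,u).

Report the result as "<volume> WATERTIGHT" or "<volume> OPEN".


Per-triangle v0·(v1×v2)/6:
  t1: +5.7440
  t2: +4.5951
  t3: +4.1059
  t4: +10.7118
  t5: +4.0829
  t6: +1.7557
  t7: +6.0495
  t8: +3.4602
  t9: +10.5540
  t10: +15.8428
  t11: +2.0183
  t12: +4.1216
  t13: +8.6537
  t14: +14.9424
  t15: +3.7001
  t16: +8.5094
  t17: +9.8966
  t18: +18.4195
  t19: +12.0856
  t20: +5.5442
  t21: +6.4899
  t22: +6.2340
  t23: +6.5241
  t24: +1.8499
  t25: +7.5295
  t26: +5.1253
  t27: +3.1477
  t28: +1.0615
  t29: +7.8935
  t30: +6.9547
  t31: +8.6238
  t32: +5.9810
Σ = +222.2081 → |volume| = 222.21

Directed edges: 96 total, each appears once with its reverse present → watertight.

222.21 WATERTIGHT


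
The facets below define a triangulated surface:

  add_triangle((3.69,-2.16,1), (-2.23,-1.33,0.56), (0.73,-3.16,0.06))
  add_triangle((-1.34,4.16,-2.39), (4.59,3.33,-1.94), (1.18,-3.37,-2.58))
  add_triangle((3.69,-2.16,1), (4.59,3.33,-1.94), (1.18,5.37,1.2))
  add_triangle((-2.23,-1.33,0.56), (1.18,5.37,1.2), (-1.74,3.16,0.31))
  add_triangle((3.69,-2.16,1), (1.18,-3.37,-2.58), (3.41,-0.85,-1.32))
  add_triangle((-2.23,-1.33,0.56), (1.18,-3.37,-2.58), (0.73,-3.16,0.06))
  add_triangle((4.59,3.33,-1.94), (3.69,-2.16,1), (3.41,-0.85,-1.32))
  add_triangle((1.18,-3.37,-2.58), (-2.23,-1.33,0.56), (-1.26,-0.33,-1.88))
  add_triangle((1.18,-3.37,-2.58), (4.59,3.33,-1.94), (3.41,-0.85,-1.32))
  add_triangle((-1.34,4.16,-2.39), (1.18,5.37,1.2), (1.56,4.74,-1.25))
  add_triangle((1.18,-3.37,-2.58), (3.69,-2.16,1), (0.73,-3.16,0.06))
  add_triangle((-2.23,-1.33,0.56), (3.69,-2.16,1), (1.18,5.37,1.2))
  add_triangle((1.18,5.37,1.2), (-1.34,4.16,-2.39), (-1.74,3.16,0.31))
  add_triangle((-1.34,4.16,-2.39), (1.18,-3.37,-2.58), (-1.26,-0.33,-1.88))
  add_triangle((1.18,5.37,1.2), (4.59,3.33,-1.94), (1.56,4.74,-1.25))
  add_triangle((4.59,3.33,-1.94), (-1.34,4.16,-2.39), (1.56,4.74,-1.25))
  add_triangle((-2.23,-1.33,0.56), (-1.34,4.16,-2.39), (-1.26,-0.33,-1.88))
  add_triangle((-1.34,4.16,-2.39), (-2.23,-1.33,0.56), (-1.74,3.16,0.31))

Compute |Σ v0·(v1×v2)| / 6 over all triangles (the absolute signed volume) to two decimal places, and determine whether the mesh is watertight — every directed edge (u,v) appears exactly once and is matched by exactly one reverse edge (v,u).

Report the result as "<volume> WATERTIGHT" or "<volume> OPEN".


109.85 WATERTIGHT

Per-triangle v0·(v1×v2)/6:
  t1: +2.1802
  t2: +17.7290
  t3: +15.1246
  t4: +2.5547
  t5: +5.7417
  t6: +3.4200
  t7: +6.0599
  t8: +3.6833
  t9: +5.6843
  t10: +6.1990
  t11: +4.6463
  t12: +5.7665
  t13: +6.4335
  t14: +4.4137
  t15: +6.7286
  t16: +5.8415
  t17: +3.6212
  t18: +4.0198
Σ = +109.8477 → |volume| = 109.85

Directed edges: 54 total, each appears once with its reverse present → watertight.


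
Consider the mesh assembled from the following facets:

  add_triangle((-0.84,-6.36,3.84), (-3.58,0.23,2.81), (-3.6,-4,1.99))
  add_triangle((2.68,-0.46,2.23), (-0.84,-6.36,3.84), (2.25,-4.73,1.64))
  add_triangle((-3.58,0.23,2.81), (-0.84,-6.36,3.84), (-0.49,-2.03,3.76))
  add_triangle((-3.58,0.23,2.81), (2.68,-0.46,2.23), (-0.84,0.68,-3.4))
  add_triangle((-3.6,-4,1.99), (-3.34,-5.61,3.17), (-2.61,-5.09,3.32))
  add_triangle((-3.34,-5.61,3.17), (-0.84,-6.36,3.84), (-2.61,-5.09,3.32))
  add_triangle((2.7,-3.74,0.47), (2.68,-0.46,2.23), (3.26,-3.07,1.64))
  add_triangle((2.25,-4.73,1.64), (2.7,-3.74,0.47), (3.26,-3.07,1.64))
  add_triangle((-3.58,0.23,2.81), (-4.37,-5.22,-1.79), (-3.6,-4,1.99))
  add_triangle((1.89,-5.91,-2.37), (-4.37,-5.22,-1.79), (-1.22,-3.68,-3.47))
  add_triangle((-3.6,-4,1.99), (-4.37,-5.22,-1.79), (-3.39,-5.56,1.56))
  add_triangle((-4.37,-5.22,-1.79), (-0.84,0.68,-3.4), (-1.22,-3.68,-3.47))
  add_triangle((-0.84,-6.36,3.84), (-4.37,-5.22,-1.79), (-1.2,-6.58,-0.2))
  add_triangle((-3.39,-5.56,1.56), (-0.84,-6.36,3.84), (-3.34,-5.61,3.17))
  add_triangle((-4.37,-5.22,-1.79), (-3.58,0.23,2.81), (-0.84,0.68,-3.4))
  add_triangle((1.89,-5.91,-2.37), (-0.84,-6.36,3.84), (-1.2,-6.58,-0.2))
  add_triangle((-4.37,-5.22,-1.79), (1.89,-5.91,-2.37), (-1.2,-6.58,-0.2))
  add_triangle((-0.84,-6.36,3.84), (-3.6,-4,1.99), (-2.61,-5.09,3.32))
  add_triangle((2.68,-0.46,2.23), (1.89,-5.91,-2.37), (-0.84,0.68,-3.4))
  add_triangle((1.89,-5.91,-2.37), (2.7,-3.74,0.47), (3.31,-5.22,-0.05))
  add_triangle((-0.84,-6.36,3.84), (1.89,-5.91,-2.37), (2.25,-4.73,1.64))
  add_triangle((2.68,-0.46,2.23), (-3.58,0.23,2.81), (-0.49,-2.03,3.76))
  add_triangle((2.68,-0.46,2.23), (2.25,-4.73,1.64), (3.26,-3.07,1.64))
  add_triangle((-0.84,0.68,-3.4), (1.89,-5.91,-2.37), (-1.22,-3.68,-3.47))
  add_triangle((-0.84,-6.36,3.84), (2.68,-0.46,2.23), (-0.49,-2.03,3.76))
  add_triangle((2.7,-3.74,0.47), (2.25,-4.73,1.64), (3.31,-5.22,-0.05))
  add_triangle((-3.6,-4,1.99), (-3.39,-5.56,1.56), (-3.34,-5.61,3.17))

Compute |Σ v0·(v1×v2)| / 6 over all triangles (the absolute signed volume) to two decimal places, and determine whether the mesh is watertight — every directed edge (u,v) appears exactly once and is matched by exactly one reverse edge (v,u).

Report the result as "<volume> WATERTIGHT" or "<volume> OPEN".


176.75 OPEN

Per-triangle v0·(v1×v2)/6:
  t1: +11.2283
  t2: +9.4812
  t3: +9.0053
  t4: +0.9216
  t5: +0.3994
  t6: +1.1260
  t7: +0.4224
  t8: +1.5908
  t9: +10.4361
  t10: +12.5794
  t11: +4.4566
  t12: +8.5889
  t13: +14.5463
  t14: +4.3393
  t15: +15.2731
  t16: +13.8956
  t17: +13.5200
  t18: -1.6767
  t19: +7.6824
  t20: -0.1563
  t21: +14.6534
  t22: +4.7507
  t23: +1.8207
  t24: +7.4480
  t25: +7.8219
  t26: +0.8113
  t27: +1.7820
Σ = +176.7479 → |volume| = 176.75

Directed edges: 81 total; 9 unmatched, e.g. (2.7,-3.74,0.47)→(2.68,-0.46,2.23) → open.


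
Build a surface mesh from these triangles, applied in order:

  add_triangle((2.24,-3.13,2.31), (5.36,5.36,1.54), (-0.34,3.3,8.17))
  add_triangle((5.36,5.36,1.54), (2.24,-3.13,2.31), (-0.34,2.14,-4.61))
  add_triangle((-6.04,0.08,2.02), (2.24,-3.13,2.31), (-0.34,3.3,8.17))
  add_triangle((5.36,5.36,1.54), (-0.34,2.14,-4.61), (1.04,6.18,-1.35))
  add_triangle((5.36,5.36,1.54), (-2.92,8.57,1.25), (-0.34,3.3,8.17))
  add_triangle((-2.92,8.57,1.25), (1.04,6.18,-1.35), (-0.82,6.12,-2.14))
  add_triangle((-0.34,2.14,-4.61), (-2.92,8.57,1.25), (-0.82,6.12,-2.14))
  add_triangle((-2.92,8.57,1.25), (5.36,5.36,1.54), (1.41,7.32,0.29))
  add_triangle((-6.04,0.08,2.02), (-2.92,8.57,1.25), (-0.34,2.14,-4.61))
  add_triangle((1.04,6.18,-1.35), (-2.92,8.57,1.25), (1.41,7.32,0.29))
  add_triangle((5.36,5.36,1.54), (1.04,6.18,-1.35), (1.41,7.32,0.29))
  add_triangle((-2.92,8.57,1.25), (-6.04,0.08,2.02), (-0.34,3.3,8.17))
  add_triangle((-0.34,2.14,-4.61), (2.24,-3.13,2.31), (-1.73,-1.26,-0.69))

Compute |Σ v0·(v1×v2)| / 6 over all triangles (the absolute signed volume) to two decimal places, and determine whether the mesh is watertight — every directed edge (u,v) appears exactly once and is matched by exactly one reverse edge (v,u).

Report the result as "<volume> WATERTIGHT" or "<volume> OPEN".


Per-triangle v0·(v1×v2)/6:
  t1: +45.0805
  t2: +17.9546
  t3: +35.2923
  t4: +17.0665
  t5: +78.0701
  t6: +9.5572
  t7: +7.2095
  t8: +12.2104
  t9: +41.1560
  t10: +9.0604
  t11: +8.1765
  t12: +68.2819
  t13: +5.1676
Σ = +354.2834 → |volume| = 354.28

Directed edges: 39 total; 7 unmatched, e.g. (-6.04,0.08,2.02)→(2.24,-3.13,2.31) → open.

354.28 OPEN


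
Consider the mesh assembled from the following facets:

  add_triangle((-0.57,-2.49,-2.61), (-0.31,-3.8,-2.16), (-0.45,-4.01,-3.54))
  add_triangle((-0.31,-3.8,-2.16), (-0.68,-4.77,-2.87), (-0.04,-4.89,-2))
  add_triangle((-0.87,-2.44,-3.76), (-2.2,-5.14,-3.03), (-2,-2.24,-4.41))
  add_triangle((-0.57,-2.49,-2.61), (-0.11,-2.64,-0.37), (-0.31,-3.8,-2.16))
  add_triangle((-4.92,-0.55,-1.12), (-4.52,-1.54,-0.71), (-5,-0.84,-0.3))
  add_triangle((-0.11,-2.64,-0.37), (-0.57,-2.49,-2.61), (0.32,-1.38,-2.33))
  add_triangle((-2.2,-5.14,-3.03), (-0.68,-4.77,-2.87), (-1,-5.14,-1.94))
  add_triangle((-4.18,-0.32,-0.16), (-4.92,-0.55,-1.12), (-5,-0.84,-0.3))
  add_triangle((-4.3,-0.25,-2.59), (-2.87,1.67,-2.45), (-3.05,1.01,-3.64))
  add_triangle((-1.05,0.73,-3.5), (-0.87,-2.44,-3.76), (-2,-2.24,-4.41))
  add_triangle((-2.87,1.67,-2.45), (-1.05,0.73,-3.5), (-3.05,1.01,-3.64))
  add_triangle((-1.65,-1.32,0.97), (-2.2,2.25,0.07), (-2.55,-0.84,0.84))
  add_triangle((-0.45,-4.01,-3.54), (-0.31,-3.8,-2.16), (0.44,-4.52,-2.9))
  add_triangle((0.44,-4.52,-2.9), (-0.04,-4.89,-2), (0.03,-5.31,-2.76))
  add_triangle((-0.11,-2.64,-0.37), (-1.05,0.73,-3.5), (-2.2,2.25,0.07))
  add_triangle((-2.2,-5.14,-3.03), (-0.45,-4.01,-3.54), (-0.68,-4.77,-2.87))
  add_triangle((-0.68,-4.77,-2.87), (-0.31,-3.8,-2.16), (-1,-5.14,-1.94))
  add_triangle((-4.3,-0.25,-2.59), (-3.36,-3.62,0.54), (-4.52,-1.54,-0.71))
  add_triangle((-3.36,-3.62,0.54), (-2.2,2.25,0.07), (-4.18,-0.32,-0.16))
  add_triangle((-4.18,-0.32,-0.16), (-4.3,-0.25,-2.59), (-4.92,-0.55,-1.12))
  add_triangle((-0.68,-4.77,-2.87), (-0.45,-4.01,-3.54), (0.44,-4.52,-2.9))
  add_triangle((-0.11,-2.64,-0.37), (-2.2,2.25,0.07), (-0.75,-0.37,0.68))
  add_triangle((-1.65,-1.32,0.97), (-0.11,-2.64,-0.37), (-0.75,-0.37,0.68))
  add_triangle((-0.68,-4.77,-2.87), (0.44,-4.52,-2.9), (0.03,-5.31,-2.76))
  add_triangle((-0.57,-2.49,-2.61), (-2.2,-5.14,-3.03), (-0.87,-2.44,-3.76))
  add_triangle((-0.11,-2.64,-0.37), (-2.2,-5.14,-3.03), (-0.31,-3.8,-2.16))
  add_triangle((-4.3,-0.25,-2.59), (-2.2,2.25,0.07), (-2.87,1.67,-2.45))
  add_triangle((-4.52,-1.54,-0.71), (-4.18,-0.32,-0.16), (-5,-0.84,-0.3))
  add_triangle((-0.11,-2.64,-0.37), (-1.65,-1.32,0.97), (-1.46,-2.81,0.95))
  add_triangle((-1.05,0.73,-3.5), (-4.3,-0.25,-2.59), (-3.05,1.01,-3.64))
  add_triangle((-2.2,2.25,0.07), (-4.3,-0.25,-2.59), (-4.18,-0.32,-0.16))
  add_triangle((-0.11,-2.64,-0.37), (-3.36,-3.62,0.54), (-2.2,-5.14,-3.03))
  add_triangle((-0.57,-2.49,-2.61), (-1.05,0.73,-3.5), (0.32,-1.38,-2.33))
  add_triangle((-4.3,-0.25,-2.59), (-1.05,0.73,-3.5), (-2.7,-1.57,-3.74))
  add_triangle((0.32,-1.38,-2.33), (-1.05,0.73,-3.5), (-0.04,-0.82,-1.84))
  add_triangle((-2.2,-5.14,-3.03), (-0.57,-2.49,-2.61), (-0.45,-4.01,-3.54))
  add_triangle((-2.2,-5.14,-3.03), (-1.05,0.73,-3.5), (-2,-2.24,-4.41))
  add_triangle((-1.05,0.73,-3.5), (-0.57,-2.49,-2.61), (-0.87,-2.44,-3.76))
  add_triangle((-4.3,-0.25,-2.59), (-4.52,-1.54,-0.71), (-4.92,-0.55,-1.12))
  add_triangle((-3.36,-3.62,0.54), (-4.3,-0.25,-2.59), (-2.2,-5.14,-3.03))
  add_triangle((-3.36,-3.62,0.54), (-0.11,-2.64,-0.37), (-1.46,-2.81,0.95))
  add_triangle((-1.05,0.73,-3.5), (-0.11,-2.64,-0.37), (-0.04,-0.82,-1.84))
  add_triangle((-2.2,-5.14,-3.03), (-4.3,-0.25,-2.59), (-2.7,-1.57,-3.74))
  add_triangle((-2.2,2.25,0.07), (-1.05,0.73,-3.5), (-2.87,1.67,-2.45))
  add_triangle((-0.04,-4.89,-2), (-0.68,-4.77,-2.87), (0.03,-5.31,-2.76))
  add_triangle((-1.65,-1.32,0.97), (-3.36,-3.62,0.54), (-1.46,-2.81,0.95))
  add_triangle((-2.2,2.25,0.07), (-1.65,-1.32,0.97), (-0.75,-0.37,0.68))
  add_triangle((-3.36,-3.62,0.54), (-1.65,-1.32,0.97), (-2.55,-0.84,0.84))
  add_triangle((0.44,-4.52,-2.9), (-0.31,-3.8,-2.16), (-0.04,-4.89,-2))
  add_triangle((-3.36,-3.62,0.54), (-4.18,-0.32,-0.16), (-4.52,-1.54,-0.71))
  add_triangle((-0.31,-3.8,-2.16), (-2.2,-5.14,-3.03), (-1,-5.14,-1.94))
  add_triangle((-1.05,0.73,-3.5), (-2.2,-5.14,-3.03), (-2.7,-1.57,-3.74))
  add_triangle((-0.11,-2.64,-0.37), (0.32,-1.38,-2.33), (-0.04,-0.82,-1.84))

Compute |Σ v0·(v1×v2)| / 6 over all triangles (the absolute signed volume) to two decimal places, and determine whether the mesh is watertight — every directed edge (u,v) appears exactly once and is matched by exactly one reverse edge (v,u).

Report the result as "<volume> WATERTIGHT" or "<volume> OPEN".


61.27 OPEN

Per-triangle v0·(v1×v2)/6:
  t1: -0.1999
  t2: -0.1076
  t3: +2.5324
  t4: -0.1830
  t5: +0.6377
  t6: +0.8139
  t7: +1.3312
  t8: +0.2837
  t9: +1.7596
  t10: +1.7489
  t11: +1.0114
  t12: +0.3231
  t13: -0.6714
  t14: +0.1657
  t15: -3.5190
  t16: +1.3089
  t17: +0.2392
  t18: +2.5926
  t19: +1.4878
  t20: +0.3443
  t21: +0.9543
  t22: -0.8179
  t23: +0.1403
  t24: +0.4878
  t25: +0.8154
  t26: +1.2679
  t27: +3.0658
  t28: -0.0807
  t29: -0.2606
  t30: +1.4180
  t31: +4.0949
  t32: +4.1764
  t33: +1.5718
  t34: +4.1022
  t35: -0.1582
  t36: +0.7396
  t37: +0.1001
  t38: -0.0561
  t39: +1.3067
  t40: +13.3936
  t41: +1.2787
  t42: -0.8108
  t43: +5.8660
  t44: +1.3188
  t45: +0.3623
  t46: +0.6716
  t47: +0.3410
  t48: +0.6426
  t49: -0.4745
  t50: +1.8142
  t51: -1.1469
  t52: +3.5433
  t53: -0.2920
Σ = +61.2747 → |volume| = 61.27

Directed edges: 159 total; 3 unmatched, e.g. (-2.2,2.25,0.07)→(-2.55,-0.84,0.84) → open.


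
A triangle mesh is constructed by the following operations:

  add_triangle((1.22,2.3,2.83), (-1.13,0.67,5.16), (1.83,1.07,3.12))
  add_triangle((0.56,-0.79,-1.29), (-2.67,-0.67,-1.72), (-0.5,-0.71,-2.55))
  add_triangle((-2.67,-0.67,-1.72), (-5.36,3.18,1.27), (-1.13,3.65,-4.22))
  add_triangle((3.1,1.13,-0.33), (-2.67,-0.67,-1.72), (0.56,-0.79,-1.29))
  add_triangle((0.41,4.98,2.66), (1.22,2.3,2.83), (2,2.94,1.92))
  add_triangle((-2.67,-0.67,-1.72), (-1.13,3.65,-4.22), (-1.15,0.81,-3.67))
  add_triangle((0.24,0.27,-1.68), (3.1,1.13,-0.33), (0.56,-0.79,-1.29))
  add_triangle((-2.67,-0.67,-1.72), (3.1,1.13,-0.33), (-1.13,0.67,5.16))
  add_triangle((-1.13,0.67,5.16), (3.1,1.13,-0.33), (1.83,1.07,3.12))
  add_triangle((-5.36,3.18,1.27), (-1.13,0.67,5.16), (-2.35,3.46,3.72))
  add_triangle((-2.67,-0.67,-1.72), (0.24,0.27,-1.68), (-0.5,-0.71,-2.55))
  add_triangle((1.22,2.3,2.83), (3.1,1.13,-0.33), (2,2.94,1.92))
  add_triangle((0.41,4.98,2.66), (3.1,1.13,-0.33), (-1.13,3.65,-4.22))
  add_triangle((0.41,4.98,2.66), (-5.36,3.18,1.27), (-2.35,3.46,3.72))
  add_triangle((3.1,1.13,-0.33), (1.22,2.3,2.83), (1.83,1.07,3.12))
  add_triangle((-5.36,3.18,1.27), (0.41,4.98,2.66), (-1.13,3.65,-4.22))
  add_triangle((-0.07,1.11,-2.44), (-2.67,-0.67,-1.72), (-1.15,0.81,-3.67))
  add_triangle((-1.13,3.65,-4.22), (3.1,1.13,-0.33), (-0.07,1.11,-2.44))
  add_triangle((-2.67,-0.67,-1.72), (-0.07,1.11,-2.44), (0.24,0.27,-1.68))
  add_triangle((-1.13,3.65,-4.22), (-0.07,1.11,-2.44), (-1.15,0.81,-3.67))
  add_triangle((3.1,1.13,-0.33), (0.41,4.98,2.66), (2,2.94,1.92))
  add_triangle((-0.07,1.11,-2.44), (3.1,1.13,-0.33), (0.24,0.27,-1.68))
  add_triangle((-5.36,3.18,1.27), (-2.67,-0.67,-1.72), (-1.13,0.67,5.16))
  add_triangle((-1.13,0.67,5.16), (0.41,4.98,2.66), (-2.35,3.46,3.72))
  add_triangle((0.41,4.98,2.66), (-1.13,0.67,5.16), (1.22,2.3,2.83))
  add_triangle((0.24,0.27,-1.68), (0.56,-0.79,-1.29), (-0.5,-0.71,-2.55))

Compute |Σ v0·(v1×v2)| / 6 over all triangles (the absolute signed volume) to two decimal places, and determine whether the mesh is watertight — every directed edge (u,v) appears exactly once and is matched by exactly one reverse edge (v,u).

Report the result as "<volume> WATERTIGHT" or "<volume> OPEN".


121.08 WATERTIGHT

Per-triangle v0·(v1×v2)/6:
  t1: +3.1250
  t2: +0.4931
  t3: +15.2988
  t4: -1.2222
  t5: +2.0376
  t6: +3.4202
  t7: +0.9658
  t8: -1.9100
  t9: -0.8037
  t10: +9.0295
  t11: +0.6852
  t12: +1.3366
  t13: +16.5064
  t14: +9.6716
  t15: +2.5613
  t16: +28.2791
  t17: -0.2990
  t18: +2.5900
  t19: +0.6970
  t20: +1.0878
  t21: +2.2348
  t22: +0.7398
  t23: +9.8521
  t24: +8.6606
  t25: +5.6833
  t26: +0.3592
Σ = +121.0799 → |volume| = 121.08

Directed edges: 78 total, each appears once with its reverse present → watertight.


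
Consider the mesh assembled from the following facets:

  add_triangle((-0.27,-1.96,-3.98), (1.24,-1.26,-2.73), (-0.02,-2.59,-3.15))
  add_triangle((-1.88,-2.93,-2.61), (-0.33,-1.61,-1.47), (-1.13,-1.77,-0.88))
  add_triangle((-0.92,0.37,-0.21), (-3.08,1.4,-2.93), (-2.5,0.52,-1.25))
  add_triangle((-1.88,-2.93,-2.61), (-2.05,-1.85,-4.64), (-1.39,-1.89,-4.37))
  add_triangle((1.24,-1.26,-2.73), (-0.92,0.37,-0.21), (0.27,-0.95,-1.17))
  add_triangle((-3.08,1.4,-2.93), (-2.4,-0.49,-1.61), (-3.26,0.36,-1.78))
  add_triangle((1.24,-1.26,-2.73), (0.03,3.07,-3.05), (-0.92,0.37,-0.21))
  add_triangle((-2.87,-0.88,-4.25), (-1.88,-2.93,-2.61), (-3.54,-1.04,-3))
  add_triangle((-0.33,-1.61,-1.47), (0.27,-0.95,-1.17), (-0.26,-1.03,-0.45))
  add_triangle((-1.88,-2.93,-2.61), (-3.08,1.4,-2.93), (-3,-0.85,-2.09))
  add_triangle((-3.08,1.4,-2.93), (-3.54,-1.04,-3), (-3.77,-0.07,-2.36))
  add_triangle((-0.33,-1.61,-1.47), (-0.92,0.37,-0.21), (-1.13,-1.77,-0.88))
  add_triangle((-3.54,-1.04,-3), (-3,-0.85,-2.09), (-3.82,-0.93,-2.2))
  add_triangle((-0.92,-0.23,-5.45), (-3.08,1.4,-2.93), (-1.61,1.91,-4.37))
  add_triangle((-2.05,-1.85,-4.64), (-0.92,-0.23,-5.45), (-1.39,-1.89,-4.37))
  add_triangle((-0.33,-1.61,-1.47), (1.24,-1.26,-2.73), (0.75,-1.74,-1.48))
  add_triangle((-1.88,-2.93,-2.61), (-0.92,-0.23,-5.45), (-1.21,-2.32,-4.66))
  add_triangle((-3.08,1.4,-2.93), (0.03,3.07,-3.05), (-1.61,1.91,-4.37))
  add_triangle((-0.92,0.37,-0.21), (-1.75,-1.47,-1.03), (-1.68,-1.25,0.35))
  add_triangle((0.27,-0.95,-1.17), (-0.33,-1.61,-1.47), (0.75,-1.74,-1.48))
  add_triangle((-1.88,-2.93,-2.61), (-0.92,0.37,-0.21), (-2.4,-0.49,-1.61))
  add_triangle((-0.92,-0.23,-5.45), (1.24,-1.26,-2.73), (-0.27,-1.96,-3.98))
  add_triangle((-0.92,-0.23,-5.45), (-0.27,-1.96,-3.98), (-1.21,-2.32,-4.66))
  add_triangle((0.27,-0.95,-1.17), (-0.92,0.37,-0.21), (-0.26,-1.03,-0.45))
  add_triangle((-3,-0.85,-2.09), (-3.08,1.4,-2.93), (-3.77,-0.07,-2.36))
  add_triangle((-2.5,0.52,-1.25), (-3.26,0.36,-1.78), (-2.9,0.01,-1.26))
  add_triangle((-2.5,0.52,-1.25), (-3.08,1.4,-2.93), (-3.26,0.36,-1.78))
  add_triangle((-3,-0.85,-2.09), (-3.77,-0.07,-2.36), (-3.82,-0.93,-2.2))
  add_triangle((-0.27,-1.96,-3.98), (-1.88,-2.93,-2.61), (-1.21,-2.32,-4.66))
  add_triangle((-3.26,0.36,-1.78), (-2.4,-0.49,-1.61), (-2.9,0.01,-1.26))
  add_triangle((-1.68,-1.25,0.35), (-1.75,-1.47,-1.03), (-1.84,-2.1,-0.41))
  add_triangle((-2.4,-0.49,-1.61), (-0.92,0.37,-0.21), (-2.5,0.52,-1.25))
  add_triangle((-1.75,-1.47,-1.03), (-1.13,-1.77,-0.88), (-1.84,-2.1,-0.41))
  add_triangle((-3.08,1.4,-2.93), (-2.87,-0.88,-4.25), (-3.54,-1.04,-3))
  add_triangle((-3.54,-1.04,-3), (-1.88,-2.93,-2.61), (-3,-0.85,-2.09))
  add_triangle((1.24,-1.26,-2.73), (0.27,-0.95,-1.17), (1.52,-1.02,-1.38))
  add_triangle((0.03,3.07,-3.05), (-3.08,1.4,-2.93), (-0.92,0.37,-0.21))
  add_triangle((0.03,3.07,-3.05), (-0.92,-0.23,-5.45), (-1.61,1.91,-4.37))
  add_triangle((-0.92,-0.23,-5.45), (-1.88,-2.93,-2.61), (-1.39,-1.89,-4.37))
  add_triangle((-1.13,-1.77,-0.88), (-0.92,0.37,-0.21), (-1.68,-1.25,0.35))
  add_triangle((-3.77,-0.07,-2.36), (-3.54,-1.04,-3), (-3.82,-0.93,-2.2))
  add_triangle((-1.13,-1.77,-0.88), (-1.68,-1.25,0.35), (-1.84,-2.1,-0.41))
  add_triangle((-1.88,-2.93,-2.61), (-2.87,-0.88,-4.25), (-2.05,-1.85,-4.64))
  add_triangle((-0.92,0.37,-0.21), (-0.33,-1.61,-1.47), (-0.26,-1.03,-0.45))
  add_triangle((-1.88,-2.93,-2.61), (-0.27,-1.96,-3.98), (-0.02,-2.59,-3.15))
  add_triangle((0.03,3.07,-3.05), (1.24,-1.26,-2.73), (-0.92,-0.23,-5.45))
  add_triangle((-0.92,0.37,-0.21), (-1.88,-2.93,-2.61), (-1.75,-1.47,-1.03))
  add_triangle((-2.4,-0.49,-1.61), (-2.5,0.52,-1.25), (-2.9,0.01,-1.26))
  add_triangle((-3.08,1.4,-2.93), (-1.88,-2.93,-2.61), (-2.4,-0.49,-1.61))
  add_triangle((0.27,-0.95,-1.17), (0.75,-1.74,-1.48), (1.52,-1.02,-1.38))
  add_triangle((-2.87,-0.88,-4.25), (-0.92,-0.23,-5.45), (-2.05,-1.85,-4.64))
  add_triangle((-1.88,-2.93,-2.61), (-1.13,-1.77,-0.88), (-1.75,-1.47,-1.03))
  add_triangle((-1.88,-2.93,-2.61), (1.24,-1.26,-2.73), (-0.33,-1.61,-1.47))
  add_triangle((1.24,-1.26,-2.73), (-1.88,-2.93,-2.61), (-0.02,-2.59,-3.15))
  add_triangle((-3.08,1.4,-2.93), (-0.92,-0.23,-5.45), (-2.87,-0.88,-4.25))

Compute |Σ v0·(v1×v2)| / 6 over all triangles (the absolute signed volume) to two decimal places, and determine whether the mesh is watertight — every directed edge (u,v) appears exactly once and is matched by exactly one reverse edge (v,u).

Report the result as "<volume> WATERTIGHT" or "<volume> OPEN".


Per-triangle v0·(v1×v2)/6:
  t1: +0.9929
  t2: +0.2393
  t3: +0.1826
  t4: +0.8730
  t5: -0.2450
  t6: +0.6846
  t7: -1.7808
  t8: +2.5280
  t9: +0.0572
  t10: -2.4176
  t11: +1.3312
  t12: -0.3095
  t13: +0.0321
  t14: +3.7113
  t15: +0.9823
  t16: +0.5128
  t17: +1.6918
  t18: +2.6311
  t19: +0.4307
  t20: -0.1034
  t21: +0.1137
  t22: +2.3507
  t23: +1.4642
  t24: -0.1639
  t25: -0.6942
  t26: +0.0623
  t27: +0.2317
  t28: -0.2099
  t29: +0.9468
  t30: +0.1832
  t31: +0.2481
  t32: +0.0725
  t33: +0.1959
  t34: +2.4789
  t35: +0.6158
  t36: -0.2122
  t37: +0.9768
  t38: +3.5711
  t39: -0.5592
  t40: -0.4339
  t41: +0.5403
  t42: -0.0219
  t43: +1.9077
  t44: +0.1382
  t45: +1.3847
  t46: +5.5084
  t47: +0.3705
  t48: -0.1797
  t49: +1.9744
  t50: -0.1341
  t51: +2.4282
  t52: +0.2753
  t53: +0.5161
  t54: -0.4458
  t55: +4.6245
Σ = +42.1498 → |volume| = 42.15

Directed edges: 165 total; 3 unmatched, e.g. (1.24,-1.26,-2.73)→(0.75,-1.74,-1.48) → open.

42.15 OPEN


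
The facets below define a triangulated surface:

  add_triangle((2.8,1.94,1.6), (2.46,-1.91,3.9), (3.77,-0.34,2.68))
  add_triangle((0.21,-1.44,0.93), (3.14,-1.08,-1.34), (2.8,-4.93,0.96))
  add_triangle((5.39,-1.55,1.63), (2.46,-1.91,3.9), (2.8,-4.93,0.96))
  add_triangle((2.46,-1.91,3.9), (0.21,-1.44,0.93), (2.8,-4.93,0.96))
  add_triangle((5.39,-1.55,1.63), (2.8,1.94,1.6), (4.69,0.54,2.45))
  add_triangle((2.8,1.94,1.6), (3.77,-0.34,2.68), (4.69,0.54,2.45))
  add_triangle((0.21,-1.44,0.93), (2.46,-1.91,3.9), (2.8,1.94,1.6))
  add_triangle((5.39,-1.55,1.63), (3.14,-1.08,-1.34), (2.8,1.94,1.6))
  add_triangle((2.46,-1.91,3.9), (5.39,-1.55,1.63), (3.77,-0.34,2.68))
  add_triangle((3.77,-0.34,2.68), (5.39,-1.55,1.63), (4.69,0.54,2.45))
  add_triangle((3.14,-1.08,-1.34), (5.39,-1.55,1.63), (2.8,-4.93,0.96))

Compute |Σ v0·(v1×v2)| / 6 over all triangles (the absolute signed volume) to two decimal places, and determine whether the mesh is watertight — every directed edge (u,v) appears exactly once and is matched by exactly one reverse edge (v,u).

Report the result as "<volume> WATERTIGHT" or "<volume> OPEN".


37.54 OPEN

Per-triangle v0·(v1×v2)/6:
  t1: +2.5495
  t2: -0.5743
  t3: +11.5723
  t4: +2.4961
  t5: +1.2662
  t6: +0.9816
  t7: -0.4793
  t8: +5.5265
  t9: +3.7734
  t10: +1.9231
  t11: +8.5019
Σ = +37.5370 → |volume| = 37.54

Directed edges: 33 total; 3 unmatched, e.g. (0.21,-1.44,0.93)→(3.14,-1.08,-1.34) → open.


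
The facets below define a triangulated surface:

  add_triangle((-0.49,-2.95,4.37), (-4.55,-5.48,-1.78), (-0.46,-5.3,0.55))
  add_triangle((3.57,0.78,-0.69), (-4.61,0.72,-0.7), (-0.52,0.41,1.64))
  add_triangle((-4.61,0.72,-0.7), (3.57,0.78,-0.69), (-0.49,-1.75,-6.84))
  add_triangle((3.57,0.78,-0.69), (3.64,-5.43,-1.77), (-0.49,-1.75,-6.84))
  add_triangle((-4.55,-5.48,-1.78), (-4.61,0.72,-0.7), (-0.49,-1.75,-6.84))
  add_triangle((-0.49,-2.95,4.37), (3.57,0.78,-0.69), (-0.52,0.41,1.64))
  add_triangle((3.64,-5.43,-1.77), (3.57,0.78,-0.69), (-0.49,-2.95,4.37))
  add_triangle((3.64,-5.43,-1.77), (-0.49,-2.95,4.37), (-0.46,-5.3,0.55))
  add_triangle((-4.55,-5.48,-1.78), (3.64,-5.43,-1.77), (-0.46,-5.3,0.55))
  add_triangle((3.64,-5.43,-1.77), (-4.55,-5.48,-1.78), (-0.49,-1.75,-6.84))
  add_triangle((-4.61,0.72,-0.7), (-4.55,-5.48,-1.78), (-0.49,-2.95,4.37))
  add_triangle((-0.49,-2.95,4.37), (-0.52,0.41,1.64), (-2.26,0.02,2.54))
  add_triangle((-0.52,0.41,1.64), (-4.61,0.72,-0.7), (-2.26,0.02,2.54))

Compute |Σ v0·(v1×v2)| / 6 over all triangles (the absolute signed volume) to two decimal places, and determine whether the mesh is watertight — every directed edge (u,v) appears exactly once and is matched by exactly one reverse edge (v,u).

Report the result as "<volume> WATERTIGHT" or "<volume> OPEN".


Per-triangle v0·(v1×v2)/6:
  t1: +15.1114
  t2: +2.0778
  t3: +8.6821
  t4: +24.6440
  t5: +30.6519
  t6: +3.9361
  t7: +17.6399
  t8: +14.2762
  t9: +16.9279
  t10: +46.6693
  t11: +23.6723
  t12: +1.7578
  t13: +1.1681
Σ = +207.2147 → |volume| = 207.21

Directed edges: 39 total; 3 unmatched, e.g. (-0.49,-2.95,4.37)→(-4.61,0.72,-0.7) → open.

207.21 OPEN


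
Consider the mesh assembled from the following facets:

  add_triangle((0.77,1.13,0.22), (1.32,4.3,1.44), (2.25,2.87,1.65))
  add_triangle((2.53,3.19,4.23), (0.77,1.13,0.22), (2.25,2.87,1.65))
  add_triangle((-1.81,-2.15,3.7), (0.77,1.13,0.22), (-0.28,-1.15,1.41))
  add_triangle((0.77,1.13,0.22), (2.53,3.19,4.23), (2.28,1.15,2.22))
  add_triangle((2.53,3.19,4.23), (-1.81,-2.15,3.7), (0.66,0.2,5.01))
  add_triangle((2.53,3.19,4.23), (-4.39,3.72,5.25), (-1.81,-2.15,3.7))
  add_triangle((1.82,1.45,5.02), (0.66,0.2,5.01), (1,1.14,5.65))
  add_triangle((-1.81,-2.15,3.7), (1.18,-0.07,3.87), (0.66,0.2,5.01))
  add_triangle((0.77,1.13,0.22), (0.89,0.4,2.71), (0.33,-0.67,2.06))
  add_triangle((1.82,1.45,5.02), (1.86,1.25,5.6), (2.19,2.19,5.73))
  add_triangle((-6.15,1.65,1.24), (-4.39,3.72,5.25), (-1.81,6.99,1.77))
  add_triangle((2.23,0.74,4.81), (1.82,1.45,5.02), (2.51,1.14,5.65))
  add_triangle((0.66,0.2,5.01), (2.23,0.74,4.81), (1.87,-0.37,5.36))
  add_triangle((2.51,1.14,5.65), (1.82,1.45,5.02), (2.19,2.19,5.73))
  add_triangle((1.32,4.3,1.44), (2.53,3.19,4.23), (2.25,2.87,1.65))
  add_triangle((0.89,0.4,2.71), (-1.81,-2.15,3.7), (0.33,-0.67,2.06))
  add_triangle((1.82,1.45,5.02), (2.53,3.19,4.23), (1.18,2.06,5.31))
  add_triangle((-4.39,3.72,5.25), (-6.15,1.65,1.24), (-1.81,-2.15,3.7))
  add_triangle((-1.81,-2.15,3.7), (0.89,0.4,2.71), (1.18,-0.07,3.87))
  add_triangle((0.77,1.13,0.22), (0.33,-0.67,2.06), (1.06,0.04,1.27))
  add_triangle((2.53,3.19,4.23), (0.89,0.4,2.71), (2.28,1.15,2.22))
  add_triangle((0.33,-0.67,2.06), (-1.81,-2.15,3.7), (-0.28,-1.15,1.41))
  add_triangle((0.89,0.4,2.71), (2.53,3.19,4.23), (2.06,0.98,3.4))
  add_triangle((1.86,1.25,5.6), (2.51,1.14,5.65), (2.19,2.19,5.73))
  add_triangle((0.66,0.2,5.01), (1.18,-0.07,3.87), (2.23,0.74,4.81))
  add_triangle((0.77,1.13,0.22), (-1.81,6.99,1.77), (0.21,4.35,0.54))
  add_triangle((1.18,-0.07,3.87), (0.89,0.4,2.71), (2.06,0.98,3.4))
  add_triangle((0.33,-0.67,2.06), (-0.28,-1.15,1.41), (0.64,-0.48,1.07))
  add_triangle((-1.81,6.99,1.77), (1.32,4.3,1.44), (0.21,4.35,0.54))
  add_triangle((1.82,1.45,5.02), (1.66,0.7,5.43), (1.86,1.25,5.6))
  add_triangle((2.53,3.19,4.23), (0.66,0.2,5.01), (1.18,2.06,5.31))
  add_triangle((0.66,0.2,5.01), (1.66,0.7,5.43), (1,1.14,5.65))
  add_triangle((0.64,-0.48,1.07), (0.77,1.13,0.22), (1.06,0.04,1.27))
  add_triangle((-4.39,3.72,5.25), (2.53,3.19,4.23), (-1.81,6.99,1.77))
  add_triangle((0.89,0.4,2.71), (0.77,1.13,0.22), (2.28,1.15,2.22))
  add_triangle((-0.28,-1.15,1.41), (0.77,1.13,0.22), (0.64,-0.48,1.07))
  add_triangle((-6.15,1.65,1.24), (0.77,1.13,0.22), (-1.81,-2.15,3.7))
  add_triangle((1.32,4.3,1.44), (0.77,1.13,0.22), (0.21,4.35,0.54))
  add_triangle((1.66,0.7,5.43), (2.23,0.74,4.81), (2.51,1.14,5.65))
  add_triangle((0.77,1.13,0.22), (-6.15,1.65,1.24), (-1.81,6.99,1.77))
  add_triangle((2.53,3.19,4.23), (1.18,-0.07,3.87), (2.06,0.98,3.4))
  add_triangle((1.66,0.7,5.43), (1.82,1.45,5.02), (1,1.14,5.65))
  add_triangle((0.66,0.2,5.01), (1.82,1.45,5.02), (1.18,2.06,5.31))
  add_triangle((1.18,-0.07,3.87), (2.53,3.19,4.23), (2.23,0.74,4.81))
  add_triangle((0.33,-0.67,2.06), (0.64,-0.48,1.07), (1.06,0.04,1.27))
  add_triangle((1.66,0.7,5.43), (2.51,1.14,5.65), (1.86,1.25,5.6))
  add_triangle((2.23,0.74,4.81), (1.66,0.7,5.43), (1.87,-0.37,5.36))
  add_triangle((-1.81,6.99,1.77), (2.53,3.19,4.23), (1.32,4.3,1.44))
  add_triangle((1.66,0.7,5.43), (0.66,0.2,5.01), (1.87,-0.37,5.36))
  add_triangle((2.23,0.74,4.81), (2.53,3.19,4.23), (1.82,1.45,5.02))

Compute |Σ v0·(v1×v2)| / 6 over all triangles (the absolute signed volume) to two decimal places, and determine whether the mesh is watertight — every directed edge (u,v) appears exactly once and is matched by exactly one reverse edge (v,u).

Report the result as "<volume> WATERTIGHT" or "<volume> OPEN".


118.70 WATERTIGHT

Per-triangle v0·(v1×v2)/6:
  t1: +0.3643
  t2: -0.1268
  t3: -0.4968
  t4: +0.8831
  t5: +2.0107
  t6: +25.5481
  t7: -0.6179
  t8: +1.7164
  t9: +0.1352
  t10: -0.0416
  t11: +25.4393
  t12: -0.0507
  t13: -1.3110
  t14: -0.2529
  t15: +2.3364
  t16: +0.9089
  t17: +1.6657
  t18: +20.4820
  t19: -0.7654
  t20: +0.2391
  t21: +1.3735
  t22: +0.4060
  t23: -0.8468
  t24: +0.5710
  t25: +0.6059
  t26: -0.5921
  t27: -0.2536
  t28: +0.1342
  t29: +2.1386
  t30: -0.0288
  t31: -1.8321
  t32: +0.6181
  t33: +0.0036
  t34: +30.5054
  t35: -0.5097
  t36: -0.1872
  t37: -5.5828
  t38: +0.4058
  t39: +0.1980
  t40: -0.5769
  t41: +1.3229
  t42: +0.6347
  t43: +1.2866
  t44: -0.9468
  t45: +0.1117
  t46: +0.3189
  t47: +0.7544
  t48: +8.3290
  t49: +0.9303
  t50: +1.3419
Σ = +118.6998 → |volume| = 118.70

Directed edges: 150 total, each appears once with its reverse present → watertight.


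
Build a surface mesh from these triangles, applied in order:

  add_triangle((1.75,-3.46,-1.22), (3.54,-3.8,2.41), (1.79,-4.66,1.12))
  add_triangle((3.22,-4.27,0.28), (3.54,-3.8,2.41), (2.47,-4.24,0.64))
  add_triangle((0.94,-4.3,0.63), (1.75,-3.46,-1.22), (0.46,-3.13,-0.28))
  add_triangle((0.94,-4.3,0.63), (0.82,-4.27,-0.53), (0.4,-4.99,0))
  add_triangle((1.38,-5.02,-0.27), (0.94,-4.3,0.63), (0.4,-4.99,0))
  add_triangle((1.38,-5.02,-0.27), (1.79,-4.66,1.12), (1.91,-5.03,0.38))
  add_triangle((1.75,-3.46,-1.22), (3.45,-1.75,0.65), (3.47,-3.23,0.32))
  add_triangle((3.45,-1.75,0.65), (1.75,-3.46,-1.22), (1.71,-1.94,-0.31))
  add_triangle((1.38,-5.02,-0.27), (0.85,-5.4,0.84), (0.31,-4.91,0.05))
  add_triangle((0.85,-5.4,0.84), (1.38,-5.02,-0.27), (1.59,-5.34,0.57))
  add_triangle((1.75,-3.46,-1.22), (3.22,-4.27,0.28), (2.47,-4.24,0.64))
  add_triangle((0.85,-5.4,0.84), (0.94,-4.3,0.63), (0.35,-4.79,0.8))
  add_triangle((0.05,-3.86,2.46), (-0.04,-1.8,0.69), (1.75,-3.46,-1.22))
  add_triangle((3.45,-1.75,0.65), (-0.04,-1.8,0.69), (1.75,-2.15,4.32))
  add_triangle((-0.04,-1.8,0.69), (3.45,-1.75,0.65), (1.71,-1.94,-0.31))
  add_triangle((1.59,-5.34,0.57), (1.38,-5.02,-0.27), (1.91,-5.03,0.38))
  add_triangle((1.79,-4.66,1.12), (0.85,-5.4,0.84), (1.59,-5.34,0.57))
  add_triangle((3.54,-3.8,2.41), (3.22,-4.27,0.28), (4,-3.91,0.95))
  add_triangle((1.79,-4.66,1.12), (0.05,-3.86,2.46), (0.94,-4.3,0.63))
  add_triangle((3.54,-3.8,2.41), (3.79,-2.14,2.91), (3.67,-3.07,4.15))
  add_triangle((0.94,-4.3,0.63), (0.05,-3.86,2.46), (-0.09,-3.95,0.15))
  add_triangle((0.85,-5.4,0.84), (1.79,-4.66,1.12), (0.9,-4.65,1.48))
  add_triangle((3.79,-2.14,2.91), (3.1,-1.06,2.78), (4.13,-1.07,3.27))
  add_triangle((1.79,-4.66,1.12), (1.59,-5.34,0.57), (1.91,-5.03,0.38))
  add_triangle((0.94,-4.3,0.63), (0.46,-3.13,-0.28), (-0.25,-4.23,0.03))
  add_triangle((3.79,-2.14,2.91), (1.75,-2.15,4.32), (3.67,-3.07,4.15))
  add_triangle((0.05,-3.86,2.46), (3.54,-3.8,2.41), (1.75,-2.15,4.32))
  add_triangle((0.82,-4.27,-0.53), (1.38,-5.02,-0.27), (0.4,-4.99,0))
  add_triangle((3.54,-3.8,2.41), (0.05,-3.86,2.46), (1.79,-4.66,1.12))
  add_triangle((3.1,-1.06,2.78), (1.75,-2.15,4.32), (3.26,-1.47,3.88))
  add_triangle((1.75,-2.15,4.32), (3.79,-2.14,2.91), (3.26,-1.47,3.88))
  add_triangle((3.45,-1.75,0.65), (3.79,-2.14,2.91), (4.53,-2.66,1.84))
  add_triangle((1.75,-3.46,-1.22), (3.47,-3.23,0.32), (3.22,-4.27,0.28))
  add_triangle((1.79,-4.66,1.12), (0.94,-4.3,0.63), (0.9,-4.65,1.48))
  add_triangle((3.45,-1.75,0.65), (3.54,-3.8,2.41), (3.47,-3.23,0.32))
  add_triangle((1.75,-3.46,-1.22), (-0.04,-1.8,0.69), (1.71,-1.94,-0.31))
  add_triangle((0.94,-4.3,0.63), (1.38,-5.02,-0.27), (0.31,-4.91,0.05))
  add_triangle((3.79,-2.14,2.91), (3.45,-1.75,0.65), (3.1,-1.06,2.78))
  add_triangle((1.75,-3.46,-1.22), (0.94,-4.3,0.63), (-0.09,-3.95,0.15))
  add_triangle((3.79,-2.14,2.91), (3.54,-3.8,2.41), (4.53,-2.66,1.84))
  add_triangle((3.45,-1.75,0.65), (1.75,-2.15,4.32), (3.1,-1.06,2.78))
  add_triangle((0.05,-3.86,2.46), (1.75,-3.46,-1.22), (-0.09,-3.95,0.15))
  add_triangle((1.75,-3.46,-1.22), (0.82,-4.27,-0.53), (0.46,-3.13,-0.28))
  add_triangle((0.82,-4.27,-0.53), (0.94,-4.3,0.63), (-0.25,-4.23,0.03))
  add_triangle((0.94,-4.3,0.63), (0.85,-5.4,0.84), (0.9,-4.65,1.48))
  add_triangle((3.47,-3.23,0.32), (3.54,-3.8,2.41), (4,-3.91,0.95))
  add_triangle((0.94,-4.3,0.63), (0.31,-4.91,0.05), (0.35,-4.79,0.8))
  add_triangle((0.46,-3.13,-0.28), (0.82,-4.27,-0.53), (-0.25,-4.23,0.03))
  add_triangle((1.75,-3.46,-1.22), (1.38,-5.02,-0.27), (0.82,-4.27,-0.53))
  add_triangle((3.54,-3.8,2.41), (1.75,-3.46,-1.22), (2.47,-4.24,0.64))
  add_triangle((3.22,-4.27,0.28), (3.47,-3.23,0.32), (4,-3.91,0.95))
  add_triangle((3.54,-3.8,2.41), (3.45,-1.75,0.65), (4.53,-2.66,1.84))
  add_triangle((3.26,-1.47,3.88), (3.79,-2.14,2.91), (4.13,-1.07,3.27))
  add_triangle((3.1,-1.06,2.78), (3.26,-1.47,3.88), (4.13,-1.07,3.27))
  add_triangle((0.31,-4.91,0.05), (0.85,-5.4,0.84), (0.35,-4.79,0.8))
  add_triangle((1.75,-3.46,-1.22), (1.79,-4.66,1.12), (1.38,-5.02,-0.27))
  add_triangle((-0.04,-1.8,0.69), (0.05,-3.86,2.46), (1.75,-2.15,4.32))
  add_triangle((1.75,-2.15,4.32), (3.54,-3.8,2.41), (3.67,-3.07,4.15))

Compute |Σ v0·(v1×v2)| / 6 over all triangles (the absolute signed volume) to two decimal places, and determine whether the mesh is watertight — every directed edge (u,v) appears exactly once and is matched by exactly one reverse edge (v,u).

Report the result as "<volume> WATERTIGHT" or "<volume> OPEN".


28.12 WATERTIGHT

Per-triangle v0·(v1×v2)/6:
  t1: +3.8041
  t2: +1.2923
  t3: -0.8035
  t4: -0.5127
  t5: +0.6459
  t6: -0.3276
  t7: +0.8161
  t8: -0.0207
  t9: +0.8167
  t10: +0.5705
  t11: +0.9703
  t12: -0.0011
  t13: +0.6410
  t14: -3.6702
  t15: -1.0919
  t16: +0.3117
  t17: +0.5144
  t18: +1.2840
  t19: +1.2960
  t20: +1.7098
  t21: +1.5385
  t22: +0.6597
  t23: -0.2755
  t24: +0.2847
  t25: -0.5270
  t26: +0.8982
  t27: +6.6375
  t28: +0.3236
  t29: +4.1412
  t30: -0.2619
  t31: +1.7076
  t32: +0.3339
  t33: +0.9988
  t34: -0.4780
  t35: +1.8578
  t36: -0.7617
  t37: -0.6856
  t38: +0.9217
  t39: +1.4854
  t40: +1.8439
  t41: -2.7697
  t42: -2.9080
  t43: -0.0045
  t44: +0.9249
  t45: -0.1851
  t46: +0.0552
  t47: -0.3881
  t48: -0.0263
  t49: +0.5068
  t50: -1.2883
  t51: +0.4296
  t52: +0.7740
  t53: +1.0745
  t54: -0.0895
  t55: +0.2824
  t56: +1.3564
  t57: -0.3863
  t58: +1.8696
Σ = +28.1150 → |volume| = 28.12

Directed edges: 174 total, each appears once with its reverse present → watertight.


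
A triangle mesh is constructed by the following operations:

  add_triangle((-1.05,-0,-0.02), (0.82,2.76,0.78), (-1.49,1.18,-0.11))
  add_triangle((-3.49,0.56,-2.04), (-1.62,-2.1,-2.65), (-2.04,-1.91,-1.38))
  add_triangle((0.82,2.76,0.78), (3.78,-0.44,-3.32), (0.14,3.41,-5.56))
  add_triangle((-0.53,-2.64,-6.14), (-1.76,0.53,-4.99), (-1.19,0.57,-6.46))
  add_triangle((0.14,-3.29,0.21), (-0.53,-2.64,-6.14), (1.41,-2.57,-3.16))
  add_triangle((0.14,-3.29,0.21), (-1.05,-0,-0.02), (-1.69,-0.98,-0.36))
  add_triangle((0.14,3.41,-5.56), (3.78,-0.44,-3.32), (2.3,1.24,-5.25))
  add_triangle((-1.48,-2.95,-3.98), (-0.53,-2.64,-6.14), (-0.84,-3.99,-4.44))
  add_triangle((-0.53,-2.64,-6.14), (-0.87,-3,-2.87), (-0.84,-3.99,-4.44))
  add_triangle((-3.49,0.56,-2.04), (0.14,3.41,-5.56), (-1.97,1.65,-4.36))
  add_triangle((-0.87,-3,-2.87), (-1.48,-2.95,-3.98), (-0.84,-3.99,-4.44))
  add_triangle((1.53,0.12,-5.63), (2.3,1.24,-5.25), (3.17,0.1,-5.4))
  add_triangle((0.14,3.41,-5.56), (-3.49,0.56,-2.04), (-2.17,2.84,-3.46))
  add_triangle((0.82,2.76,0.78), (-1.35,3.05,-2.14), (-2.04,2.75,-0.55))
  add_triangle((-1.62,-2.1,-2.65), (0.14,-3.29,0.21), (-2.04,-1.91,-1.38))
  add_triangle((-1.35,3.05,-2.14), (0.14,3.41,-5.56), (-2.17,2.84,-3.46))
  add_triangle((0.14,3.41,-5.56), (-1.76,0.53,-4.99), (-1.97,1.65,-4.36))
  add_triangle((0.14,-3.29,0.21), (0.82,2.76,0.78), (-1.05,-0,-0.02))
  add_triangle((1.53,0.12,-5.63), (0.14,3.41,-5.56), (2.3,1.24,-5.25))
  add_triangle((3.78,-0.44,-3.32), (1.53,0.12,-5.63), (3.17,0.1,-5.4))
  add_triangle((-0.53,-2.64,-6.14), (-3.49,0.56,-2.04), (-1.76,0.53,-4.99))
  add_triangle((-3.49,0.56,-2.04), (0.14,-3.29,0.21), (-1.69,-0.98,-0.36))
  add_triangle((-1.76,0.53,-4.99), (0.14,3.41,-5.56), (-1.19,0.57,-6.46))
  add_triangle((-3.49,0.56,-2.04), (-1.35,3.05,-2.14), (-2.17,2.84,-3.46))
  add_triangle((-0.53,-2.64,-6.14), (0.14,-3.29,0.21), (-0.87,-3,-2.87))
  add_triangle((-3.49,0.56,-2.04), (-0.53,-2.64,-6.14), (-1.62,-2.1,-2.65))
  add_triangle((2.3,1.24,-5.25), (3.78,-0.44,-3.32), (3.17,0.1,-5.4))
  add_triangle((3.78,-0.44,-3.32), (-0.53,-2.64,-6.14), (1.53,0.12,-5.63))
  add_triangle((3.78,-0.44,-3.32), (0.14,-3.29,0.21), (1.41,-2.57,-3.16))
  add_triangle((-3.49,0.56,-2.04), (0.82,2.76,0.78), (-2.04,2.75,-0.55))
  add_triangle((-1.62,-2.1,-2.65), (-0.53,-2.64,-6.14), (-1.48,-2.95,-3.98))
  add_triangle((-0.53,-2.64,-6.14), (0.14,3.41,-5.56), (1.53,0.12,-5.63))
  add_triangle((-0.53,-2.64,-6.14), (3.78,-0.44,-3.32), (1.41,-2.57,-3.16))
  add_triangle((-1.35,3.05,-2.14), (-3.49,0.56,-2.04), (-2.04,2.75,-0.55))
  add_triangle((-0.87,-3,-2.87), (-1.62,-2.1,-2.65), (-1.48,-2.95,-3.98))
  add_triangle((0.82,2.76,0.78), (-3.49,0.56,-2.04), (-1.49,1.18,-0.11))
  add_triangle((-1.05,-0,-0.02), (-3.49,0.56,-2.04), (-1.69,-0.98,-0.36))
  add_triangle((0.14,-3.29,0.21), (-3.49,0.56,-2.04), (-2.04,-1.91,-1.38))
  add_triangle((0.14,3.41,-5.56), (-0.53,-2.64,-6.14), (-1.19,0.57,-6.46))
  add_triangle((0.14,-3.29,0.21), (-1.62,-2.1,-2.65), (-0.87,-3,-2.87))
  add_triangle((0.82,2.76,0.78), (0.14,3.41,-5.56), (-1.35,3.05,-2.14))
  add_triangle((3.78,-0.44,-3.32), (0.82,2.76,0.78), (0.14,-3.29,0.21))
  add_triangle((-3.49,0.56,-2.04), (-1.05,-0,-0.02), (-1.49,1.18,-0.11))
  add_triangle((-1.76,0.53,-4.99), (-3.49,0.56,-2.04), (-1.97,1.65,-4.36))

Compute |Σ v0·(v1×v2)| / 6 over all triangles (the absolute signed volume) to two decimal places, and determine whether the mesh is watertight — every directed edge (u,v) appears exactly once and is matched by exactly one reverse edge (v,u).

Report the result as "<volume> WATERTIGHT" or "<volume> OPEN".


127.49 WATERTIGHT

Per-triangle v0·(v1×v2)/6:
  t1: +0.1973
  t2: +1.9589
  t3: +13.0192
  t4: +2.8222
  t5: +5.6699
  t6: +0.2243
  t7: +1.8075
  t8: +1.8411
  t9: -0.4997
  t10: +2.0285
  t11: +0.3781
  t12: +1.8145
  t13: +3.8017
  t14: +2.5679
  t15: +1.8306
  t16: +2.7002
  t17: +3.0874
  t18: +0.5402
  t19: +4.1483
  t20: +0.7752
  t21: +7.1185
  t22: +1.1000
  t23: +2.7552
  t24: +1.6539
  t25: +2.3728
  t26: +5.3036
  t27: +1.5303
  t28: +8.5359
  t29: +4.4678
  t30: -0.6568
  t31: +0.6465
  t32: +10.3549
  t33: +6.7413
  t34: +2.9624
  t35: +0.3851
  t36: +1.1153
  t37: +0.3706
  t38: +0.5233
  t39: +5.8775
  t40: +1.3465
  t41: +5.5648
  t42: +3.6931
  t43: +0.3995
  t44: +2.6114
Σ = +127.4867 → |volume| = 127.49

Directed edges: 132 total, each appears once with its reverse present → watertight.
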